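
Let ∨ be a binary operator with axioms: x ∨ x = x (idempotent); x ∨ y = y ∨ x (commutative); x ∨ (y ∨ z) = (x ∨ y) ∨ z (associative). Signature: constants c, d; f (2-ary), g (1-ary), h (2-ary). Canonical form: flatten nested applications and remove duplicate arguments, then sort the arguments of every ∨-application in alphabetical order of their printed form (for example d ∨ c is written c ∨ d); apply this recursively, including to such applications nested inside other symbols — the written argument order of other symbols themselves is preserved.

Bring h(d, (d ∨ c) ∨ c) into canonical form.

Answer: h(d, c ∨ d)

Derivation:
Work inside:  (d ∨ c) ∨ c
Flatten:  d ∨ c ∨ c
Idempotence:  drop duplicate c
Sort:  c ∨ d
Reassemble:  h(d, c ∨ d)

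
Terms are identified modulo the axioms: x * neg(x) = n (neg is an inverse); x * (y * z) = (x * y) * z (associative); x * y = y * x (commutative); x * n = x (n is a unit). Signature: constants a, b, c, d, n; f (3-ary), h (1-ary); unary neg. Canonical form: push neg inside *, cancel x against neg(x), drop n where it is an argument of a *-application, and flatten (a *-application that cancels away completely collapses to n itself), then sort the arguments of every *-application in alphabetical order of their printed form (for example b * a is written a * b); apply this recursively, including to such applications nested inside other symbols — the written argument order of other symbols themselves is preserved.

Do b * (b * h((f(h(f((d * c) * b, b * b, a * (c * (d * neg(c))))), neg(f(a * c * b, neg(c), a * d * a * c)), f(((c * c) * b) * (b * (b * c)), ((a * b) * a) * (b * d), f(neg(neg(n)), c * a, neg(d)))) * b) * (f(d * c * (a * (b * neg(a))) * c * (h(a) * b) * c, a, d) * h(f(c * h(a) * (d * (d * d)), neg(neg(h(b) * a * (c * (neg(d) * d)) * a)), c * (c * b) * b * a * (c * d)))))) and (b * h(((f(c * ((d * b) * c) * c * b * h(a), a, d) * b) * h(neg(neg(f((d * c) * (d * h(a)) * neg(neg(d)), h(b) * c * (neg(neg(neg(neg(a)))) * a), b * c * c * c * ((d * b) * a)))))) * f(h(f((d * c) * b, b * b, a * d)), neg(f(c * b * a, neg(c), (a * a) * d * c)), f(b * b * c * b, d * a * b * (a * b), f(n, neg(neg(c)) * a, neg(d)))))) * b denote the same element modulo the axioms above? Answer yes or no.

Answer: no — b * b * h(b * f(b * b * c * c * c * d * h(a), a, d) * f(h(f(b * c * d, b * b, a * d)), neg(f(a * b * c, neg(c), a * a * c * d)), f(b * b * b * c * c * c, a * a * b * b * d, f(n, a * c, neg(d)))) * h(f(c * d * d * d * h(a), a * a * c * h(b), a * b * b * c * c * c * d))) vs b * b * h(b * f(b * b * c * c * c * d * h(a), a, d) * f(h(f(b * c * d, b * b, a * d)), neg(f(a * b * c, neg(c), a * a * c * d)), f(b * b * b * c, a * a * b * b * d, f(n, a * c, neg(d)))) * h(f(c * d * d * d * h(a), a * a * c * h(b), a * b * b * c * c * c * d)))

Derivation:
Left:  b * (b * h((f(h(f((d * c) * b, b * b, a * (c * (d * neg(c))))), neg(f(a * c * b, neg(c), a * d * a * c)), f(((c * c) * b) * (b * (b * c)), ((a * b) * a) * (b * d), f(neg(neg(n)), c * a, neg(d)))) * b) * (f(d * c * (a * (b * neg(a))) * c * (h(a) * b) * c, a, d) * h(f(c * h(a) * (d * (d * d)), neg(neg(h(b) * a * (c * (neg(d) * d)) * a)), c * (c * b) * b * a * (c * d))))))
  Push neg inside:  distribute neg over * and collapse double neg
  Combine occurrences:  b * b * h(b * f(b * b * c * c * c * d * h(a), a, d) * f(h(f(b * c * d, b * b, a * d)), neg(f(a * b * c, neg(c), a * a * c * d)), f(b * b * b * c * c * c, a * a * b * b * d, f(n, a * c, neg(d)))) * h(f(c * d * d * d * h(a), a * a * c * h(b), a * b * b * c * c * c * d)))
Right:  (b * h(((f(c * ((d * b) * c) * c * b * h(a), a, d) * b) * h(neg(neg(f((d * c) * (d * h(a)) * neg(neg(d)), h(b) * c * (neg(neg(neg(neg(a)))) * a), b * c * c * c * ((d * b) * a)))))) * f(h(f((d * c) * b, b * b, a * d)), neg(f(c * b * a, neg(c), (a * a) * d * c)), f(b * b * c * b, d * a * b * (a * b), f(n, neg(neg(c)) * a, neg(d)))))) * b
  Push neg inside:  distribute neg over * and collapse double neg
  Collect:  b * b * h(b * f(b * b * c * c * c * d * h(a), a, d) * f(h(f(b * c * d, b * b, a * d)), neg(f(a * b * c, neg(c), a * a * c * d)), f(b * b * b * c, a * a * b * b * d, f(n, a * c, neg(d)))) * h(f(c * d * d * d * h(a), a * a * c * h(b), a * b * b * c * c * c * d)))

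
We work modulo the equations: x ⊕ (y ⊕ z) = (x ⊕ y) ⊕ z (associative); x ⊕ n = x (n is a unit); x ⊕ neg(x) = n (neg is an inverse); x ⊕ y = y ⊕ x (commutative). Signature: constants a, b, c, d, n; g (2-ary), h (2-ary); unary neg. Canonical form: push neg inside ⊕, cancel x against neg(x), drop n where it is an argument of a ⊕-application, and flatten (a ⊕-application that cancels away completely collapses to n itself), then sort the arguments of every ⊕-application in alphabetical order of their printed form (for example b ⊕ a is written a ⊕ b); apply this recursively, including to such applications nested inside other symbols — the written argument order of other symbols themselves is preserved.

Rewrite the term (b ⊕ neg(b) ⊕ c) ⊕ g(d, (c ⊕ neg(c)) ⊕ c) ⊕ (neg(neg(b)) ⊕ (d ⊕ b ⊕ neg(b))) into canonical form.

Push neg inside:  distribute neg over ⊕ and collapse double neg
Collect:  b ⊕ c ⊕ g(d, c) ⊕ d
Sort arguments:  b ⊕ c ⊕ d ⊕ g(d, c)

Answer: b ⊕ c ⊕ d ⊕ g(d, c)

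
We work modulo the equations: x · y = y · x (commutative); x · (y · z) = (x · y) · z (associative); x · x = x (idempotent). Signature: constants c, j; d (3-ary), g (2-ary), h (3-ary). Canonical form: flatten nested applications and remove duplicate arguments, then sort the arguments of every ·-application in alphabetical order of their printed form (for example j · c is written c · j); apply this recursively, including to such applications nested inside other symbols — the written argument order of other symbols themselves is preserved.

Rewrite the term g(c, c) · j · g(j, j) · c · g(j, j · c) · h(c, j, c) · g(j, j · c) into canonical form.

Answer: c · g(c, c) · g(j, c · j) · g(j, j) · h(c, j, c) · j

Derivation:
Canonicalize subterm:  g(j, j · c)  →  g(j, c · j)
Inside:  g(j, j · c)  →  g(j, c · j)
Idempotence:  drop duplicate g(j, c · j)
Sort:  c · g(c, c) · g(j, c · j) · g(j, j) · h(c, j, c) · j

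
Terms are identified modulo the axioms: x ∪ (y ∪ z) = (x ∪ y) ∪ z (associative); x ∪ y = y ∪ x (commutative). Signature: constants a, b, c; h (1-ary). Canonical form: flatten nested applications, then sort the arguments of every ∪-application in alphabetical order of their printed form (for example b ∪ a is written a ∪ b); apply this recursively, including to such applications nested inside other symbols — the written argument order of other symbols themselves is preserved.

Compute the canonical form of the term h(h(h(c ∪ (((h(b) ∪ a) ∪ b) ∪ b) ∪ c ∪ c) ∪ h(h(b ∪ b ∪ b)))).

Focus inside:  h(c ∪ (((h(b) ∪ a) ∪ b) ∪ b) ∪ c ∪ c) ∪ h(h(b ∪ b ∪ b))
Canonicalize subterm:  h(c ∪ (((h(b) ∪ a) ∪ b) ∪ b) ∪ c ∪ c)  →  h(a ∪ b ∪ b ∪ c ∪ c ∪ c ∪ h(b))
Order the arguments:  h(a ∪ b ∪ b ∪ c ∪ c ∪ c ∪ h(b)) ∪ h(h(b ∪ b ∪ b))
Reassemble:  h(h(h(a ∪ b ∪ b ∪ c ∪ c ∪ c ∪ h(b)) ∪ h(h(b ∪ b ∪ b))))

Answer: h(h(h(a ∪ b ∪ b ∪ c ∪ c ∪ c ∪ h(b)) ∪ h(h(b ∪ b ∪ b))))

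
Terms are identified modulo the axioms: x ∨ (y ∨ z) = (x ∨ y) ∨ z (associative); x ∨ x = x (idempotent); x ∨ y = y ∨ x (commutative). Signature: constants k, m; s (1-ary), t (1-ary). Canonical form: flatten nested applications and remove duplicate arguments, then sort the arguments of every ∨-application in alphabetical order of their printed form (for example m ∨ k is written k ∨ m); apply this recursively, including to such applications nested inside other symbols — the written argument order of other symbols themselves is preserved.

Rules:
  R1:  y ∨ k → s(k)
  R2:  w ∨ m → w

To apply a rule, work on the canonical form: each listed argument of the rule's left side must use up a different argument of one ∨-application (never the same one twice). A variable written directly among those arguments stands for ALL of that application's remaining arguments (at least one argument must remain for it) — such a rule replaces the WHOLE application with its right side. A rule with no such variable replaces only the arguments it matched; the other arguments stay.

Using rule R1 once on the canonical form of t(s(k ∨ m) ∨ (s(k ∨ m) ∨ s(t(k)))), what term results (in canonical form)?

Answer: t(s(s(k)) ∨ s(t(k)))

Derivation:
Canonical form:  t(s(k ∨ m) ∨ s(t(k)))
Match R1:  consume k;  y := m
The extension variable absorbs all remaining arguments, so the whole application is rewritten.
New term:  t(s(s(k)) ∨ s(t(k)))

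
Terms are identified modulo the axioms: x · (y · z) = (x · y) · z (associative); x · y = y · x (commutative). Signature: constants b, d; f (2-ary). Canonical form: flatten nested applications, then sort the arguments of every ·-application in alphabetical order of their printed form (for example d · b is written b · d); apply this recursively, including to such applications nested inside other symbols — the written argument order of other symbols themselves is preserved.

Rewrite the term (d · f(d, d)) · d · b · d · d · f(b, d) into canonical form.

Flatten:  d · f(d, d) · d · b · d · d · f(b, d)
Sort:  b · d · d · d · d · f(b, d) · f(d, d)

Answer: b · d · d · d · d · f(b, d) · f(d, d)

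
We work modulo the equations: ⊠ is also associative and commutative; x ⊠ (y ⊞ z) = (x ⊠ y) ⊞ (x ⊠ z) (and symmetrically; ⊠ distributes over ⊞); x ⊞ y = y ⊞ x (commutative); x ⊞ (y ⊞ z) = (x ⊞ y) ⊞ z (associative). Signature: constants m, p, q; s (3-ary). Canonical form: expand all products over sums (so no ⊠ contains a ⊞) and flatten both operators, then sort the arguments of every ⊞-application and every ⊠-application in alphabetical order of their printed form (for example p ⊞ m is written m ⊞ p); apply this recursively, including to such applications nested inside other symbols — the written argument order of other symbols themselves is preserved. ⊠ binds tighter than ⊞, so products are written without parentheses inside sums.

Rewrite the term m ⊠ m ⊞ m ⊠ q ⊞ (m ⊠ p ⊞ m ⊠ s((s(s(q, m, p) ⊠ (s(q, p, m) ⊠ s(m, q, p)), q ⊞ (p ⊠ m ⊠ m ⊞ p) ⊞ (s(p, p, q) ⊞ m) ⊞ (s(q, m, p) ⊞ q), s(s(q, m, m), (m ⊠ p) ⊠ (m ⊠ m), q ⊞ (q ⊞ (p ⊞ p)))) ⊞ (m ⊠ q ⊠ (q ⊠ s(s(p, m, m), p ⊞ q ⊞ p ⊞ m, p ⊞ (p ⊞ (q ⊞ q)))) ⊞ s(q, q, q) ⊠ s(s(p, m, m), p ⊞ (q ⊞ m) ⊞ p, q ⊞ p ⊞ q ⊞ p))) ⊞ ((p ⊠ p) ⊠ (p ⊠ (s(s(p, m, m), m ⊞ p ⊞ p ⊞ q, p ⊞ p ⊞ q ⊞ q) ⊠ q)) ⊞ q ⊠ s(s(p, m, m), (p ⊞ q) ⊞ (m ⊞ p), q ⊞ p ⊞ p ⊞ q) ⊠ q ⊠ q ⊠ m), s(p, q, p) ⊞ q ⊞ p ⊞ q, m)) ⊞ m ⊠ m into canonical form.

Answer: m ⊠ m ⊞ m ⊠ m ⊞ m ⊠ p ⊞ m ⊠ q ⊞ m ⊠ s(m ⊠ q ⊠ q ⊠ q ⊠ s(s(p, m, m), m ⊞ p ⊞ p ⊞ q, p ⊞ p ⊞ q ⊞ q) ⊞ m ⊠ q ⊠ q ⊠ s(s(p, m, m), m ⊞ p ⊞ p ⊞ q, p ⊞ p ⊞ q ⊞ q) ⊞ p ⊠ p ⊠ p ⊠ q ⊠ s(s(p, m, m), m ⊞ p ⊞ p ⊞ q, p ⊞ p ⊞ q ⊞ q) ⊞ s(q, q, q) ⊠ s(s(p, m, m), m ⊞ p ⊞ p ⊞ q, p ⊞ p ⊞ q ⊞ q) ⊞ s(s(m, q, p) ⊠ s(q, m, p) ⊠ s(q, p, m), m ⊞ m ⊠ m ⊠ p ⊞ p ⊞ q ⊞ q ⊞ s(p, p, q) ⊞ s(q, m, p), s(s(q, m, m), m ⊠ m ⊠ m ⊠ p, p ⊞ p ⊞ q ⊞ q)), p ⊞ q ⊞ q ⊞ s(p, q, p), m)

Derivation:
Merge nested applications:  m ⊠ m ⊞ m ⊠ q ⊞ m ⊠ p ⊞ m ⊠ s(m ⊠ q ⊠ q ⊠ q ⊠ s(s(p, m, m), m ⊞ p ⊞ p ⊞ q, p ⊞ p ⊞ q ⊞ q) ⊞ m ⊠ q ⊠ q ⊠ s(s(p, m, m), m ⊞ p ⊞ p ⊞ q, p ⊞ p ⊞ q ⊞ q) ⊞ p ⊠ p ⊠ p ⊠ q ⊠ s(s(p, m, m), m ⊞ p ⊞ p ⊞ q, p ⊞ p ⊞ q ⊞ q) ⊞ s(q, q, q) ⊠ s(s(p, m, m), m ⊞ p ⊞ p ⊞ q, p ⊞ p ⊞ q ⊞ q) ⊞ s(s(m, q, p) ⊠ s(q, m, p) ⊠ s(q, p, m), m ⊞ m ⊠ m ⊠ p ⊞ p ⊞ q ⊞ q ⊞ s(p, p, q) ⊞ s(q, m, p), s(s(q, m, m), m ⊠ m ⊠ m ⊠ p, p ⊞ p ⊞ q ⊞ q)), p ⊞ q ⊞ q ⊞ s(p, q, p), m) ⊞ m ⊠ m
Sort arguments:  m ⊠ m ⊞ m ⊠ m ⊞ m ⊠ p ⊞ m ⊠ q ⊞ m ⊠ s(m ⊠ q ⊠ q ⊠ q ⊠ s(s(p, m, m), m ⊞ p ⊞ p ⊞ q, p ⊞ p ⊞ q ⊞ q) ⊞ m ⊠ q ⊠ q ⊠ s(s(p, m, m), m ⊞ p ⊞ p ⊞ q, p ⊞ p ⊞ q ⊞ q) ⊞ p ⊠ p ⊠ p ⊠ q ⊠ s(s(p, m, m), m ⊞ p ⊞ p ⊞ q, p ⊞ p ⊞ q ⊞ q) ⊞ s(q, q, q) ⊠ s(s(p, m, m), m ⊞ p ⊞ p ⊞ q, p ⊞ p ⊞ q ⊞ q) ⊞ s(s(m, q, p) ⊠ s(q, m, p) ⊠ s(q, p, m), m ⊞ m ⊠ m ⊠ p ⊞ p ⊞ q ⊞ q ⊞ s(p, p, q) ⊞ s(q, m, p), s(s(q, m, m), m ⊠ m ⊠ m ⊠ p, p ⊞ p ⊞ q ⊞ q)), p ⊞ q ⊞ q ⊞ s(p, q, p), m)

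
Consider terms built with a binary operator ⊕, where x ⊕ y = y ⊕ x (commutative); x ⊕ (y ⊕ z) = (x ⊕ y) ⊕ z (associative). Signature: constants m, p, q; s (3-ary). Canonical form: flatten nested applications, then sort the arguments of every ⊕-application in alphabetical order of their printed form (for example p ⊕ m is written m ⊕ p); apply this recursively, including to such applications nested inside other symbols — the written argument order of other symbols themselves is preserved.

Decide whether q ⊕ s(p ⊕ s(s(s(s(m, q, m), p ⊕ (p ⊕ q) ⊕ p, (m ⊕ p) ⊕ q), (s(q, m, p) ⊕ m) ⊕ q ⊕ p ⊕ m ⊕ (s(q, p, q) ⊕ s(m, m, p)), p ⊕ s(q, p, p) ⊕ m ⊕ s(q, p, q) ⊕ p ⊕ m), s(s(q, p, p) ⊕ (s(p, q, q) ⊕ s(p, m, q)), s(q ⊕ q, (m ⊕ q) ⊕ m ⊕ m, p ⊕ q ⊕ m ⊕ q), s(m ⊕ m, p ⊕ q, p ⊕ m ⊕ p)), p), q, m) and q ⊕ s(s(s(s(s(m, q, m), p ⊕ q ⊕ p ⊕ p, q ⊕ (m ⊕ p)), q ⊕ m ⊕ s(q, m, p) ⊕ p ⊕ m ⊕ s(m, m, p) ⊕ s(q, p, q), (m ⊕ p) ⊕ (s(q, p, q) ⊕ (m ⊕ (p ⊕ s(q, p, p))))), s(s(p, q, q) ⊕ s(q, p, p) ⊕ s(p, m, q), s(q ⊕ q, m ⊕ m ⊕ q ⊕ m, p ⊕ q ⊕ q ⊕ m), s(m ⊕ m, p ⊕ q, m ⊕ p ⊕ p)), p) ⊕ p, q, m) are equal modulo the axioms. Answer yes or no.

Left:  q ⊕ s(p ⊕ s(s(s(s(m, q, m), p ⊕ (p ⊕ q) ⊕ p, (m ⊕ p) ⊕ q), (s(q, m, p) ⊕ m) ⊕ q ⊕ p ⊕ m ⊕ (s(q, p, q) ⊕ s(m, m, p)), p ⊕ s(q, p, p) ⊕ m ⊕ s(q, p, q) ⊕ p ⊕ m), s(s(q, p, p) ⊕ (s(p, q, q) ⊕ s(p, m, q)), s(q ⊕ q, (m ⊕ q) ⊕ m ⊕ m, p ⊕ q ⊕ m ⊕ q), s(m ⊕ m, p ⊕ q, p ⊕ m ⊕ p)), p), q, m)
  Inside:  s(p ⊕ s(s(s(s(m, q, m), p ⊕ (p ⊕ q) ⊕ p, (m ⊕ p) ⊕ q), (s(q, m, p) ⊕ m) ⊕ q ⊕ p ⊕ m ⊕ (s(q, p, q) ⊕ s(m, m, p)), p ⊕ s(q, p, p) ⊕ m ⊕ s(q, p, q) ⊕ p ⊕ m), s(s(q, p, p) ⊕ (s(p, q, q) ⊕ s(p, m, q)), s(q ⊕ q, (m ⊕ q) ⊕ m ⊕ m, p ⊕ q ⊕ m ⊕ q), s(m ⊕ m, p ⊕ q, p ⊕ m ⊕ p)), p), q, m)  →  s(p ⊕ s(s(s(s(m, q, m), p ⊕ p ⊕ p ⊕ q, m ⊕ p ⊕ q), m ⊕ m ⊕ p ⊕ q ⊕ s(m, m, p) ⊕ s(q, m, p) ⊕ s(q, p, q), m ⊕ m ⊕ p ⊕ p ⊕ s(q, p, p) ⊕ s(q, p, q)), s(s(p, m, q) ⊕ s(p, q, q) ⊕ s(q, p, p), s(q ⊕ q, m ⊕ m ⊕ m ⊕ q, m ⊕ p ⊕ q ⊕ q), s(m ⊕ m, p ⊕ q, m ⊕ p ⊕ p)), p), q, m)
  Sort arguments:  q ⊕ s(p ⊕ s(s(s(s(m, q, m), p ⊕ p ⊕ p ⊕ q, m ⊕ p ⊕ q), m ⊕ m ⊕ p ⊕ q ⊕ s(m, m, p) ⊕ s(q, m, p) ⊕ s(q, p, q), m ⊕ m ⊕ p ⊕ p ⊕ s(q, p, p) ⊕ s(q, p, q)), s(s(p, m, q) ⊕ s(p, q, q) ⊕ s(q, p, p), s(q ⊕ q, m ⊕ m ⊕ m ⊕ q, m ⊕ p ⊕ q ⊕ q), s(m ⊕ m, p ⊕ q, m ⊕ p ⊕ p)), p), q, m)
Right:  q ⊕ s(s(s(s(s(m, q, m), p ⊕ q ⊕ p ⊕ p, q ⊕ (m ⊕ p)), q ⊕ m ⊕ s(q, m, p) ⊕ p ⊕ m ⊕ s(m, m, p) ⊕ s(q, p, q), (m ⊕ p) ⊕ (s(q, p, q) ⊕ (m ⊕ (p ⊕ s(q, p, p))))), s(s(p, q, q) ⊕ s(q, p, p) ⊕ s(p, m, q), s(q ⊕ q, m ⊕ m ⊕ q ⊕ m, p ⊕ q ⊕ q ⊕ m), s(m ⊕ m, p ⊕ q, m ⊕ p ⊕ p)), p) ⊕ p, q, m)
  Inside:  s(s(s(s(s(m, q, m), p ⊕ q ⊕ p ⊕ p, q ⊕ (m ⊕ p)), q ⊕ m ⊕ s(q, m, p) ⊕ p ⊕ m ⊕ s(m, m, p) ⊕ s(q, p, q), (m ⊕ p) ⊕ (s(q, p, q) ⊕ (m ⊕ (p ⊕ s(q, p, p))))), s(s(p, q, q) ⊕ s(q, p, p) ⊕ s(p, m, q), s(q ⊕ q, m ⊕ m ⊕ q ⊕ m, p ⊕ q ⊕ q ⊕ m), s(m ⊕ m, p ⊕ q, m ⊕ p ⊕ p)), p) ⊕ p, q, m)  →  s(p ⊕ s(s(s(s(m, q, m), p ⊕ p ⊕ p ⊕ q, m ⊕ p ⊕ q), m ⊕ m ⊕ p ⊕ q ⊕ s(m, m, p) ⊕ s(q, m, p) ⊕ s(q, p, q), m ⊕ m ⊕ p ⊕ p ⊕ s(q, p, p) ⊕ s(q, p, q)), s(s(p, m, q) ⊕ s(p, q, q) ⊕ s(q, p, p), s(q ⊕ q, m ⊕ m ⊕ m ⊕ q, m ⊕ p ⊕ q ⊕ q), s(m ⊕ m, p ⊕ q, m ⊕ p ⊕ p)), p), q, m)
  Sort arguments:  q ⊕ s(p ⊕ s(s(s(s(m, q, m), p ⊕ p ⊕ p ⊕ q, m ⊕ p ⊕ q), m ⊕ m ⊕ p ⊕ q ⊕ s(m, m, p) ⊕ s(q, m, p) ⊕ s(q, p, q), m ⊕ m ⊕ p ⊕ p ⊕ s(q, p, p) ⊕ s(q, p, q)), s(s(p, m, q) ⊕ s(p, q, q) ⊕ s(q, p, p), s(q ⊕ q, m ⊕ m ⊕ m ⊕ q, m ⊕ p ⊕ q ⊕ q), s(m ⊕ m, p ⊕ q, m ⊕ p ⊕ p)), p), q, m)

Answer: yes — both canonical forms are q ⊕ s(p ⊕ s(s(s(s(m, q, m), p ⊕ p ⊕ p ⊕ q, m ⊕ p ⊕ q), m ⊕ m ⊕ p ⊕ q ⊕ s(m, m, p) ⊕ s(q, m, p) ⊕ s(q, p, q), m ⊕ m ⊕ p ⊕ p ⊕ s(q, p, p) ⊕ s(q, p, q)), s(s(p, m, q) ⊕ s(p, q, q) ⊕ s(q, p, p), s(q ⊕ q, m ⊕ m ⊕ m ⊕ q, m ⊕ p ⊕ q ⊕ q), s(m ⊕ m, p ⊕ q, m ⊕ p ⊕ p)), p), q, m)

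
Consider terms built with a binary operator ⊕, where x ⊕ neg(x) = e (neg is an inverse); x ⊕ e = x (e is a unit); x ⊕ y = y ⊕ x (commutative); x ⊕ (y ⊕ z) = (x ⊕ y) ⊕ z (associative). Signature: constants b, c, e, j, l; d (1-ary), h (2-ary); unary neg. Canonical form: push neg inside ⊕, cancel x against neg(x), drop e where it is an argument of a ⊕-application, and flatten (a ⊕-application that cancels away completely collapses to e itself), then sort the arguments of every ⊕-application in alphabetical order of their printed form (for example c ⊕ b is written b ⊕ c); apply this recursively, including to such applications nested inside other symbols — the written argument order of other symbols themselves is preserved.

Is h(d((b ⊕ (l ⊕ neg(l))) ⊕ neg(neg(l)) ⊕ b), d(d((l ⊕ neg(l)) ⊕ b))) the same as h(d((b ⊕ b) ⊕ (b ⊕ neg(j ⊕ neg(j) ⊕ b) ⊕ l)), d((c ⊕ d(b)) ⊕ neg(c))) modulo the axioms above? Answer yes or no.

Left:  h(d((b ⊕ (l ⊕ neg(l))) ⊕ neg(neg(l)) ⊕ b), d(d((l ⊕ neg(l)) ⊕ b)))
  Focus inside:  (b ⊕ (l ⊕ neg(l))) ⊕ neg(neg(l)) ⊕ b
  Push neg inside:  distribute neg over ⊕ and collapse double neg
  Combine occurrences:  b ⊕ b ⊕ l
  Put back:  h(d(b ⊕ b ⊕ l), d(d(b)))
Right:  h(d((b ⊕ b) ⊕ (b ⊕ neg(j ⊕ neg(j) ⊕ b) ⊕ l)), d((c ⊕ d(b)) ⊕ neg(c)))
  Work inside:  (b ⊕ b) ⊕ (b ⊕ neg(j ⊕ neg(j) ⊕ b) ⊕ l)
  Push neg inside:  distribute neg over ⊕ and collapse double neg
  Cancel inverse pairs:  j cancels
  Combine occurrences:  b ⊕ b ⊕ l
  Put back:  h(d(b ⊕ b ⊕ l), d(d(b)))

Answer: yes — both canonical forms are h(d(b ⊕ b ⊕ l), d(d(b)))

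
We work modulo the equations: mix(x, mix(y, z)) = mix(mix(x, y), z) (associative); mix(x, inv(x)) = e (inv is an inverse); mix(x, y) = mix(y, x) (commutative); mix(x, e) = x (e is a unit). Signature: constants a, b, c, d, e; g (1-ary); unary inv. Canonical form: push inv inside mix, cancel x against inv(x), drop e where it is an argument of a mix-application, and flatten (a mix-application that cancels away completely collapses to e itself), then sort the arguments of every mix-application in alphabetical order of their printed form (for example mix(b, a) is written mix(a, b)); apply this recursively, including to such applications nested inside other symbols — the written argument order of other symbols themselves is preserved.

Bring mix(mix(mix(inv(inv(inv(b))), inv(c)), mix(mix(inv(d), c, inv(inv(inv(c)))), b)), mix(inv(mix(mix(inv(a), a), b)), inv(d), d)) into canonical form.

Push inv inside:  distribute inv over mix and collapse double inv
Inverses cancel:  a cancels
Collect terms:  mix(inv(b), inv(c), inv(d))

Answer: mix(inv(b), inv(c), inv(d))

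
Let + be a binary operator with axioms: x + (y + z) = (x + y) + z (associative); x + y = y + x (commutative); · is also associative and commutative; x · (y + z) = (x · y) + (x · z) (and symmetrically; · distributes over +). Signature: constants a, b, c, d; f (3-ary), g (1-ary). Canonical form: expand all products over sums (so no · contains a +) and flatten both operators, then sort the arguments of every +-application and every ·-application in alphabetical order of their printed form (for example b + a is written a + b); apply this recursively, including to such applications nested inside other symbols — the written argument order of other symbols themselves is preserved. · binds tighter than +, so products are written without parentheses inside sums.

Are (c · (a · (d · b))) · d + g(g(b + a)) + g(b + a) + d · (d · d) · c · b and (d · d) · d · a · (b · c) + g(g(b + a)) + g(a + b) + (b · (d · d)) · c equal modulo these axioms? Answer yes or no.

Answer: no — a · b · c · d · d + b · c · d · d · d + g(a + b) + g(g(a + b)) vs a · b · c · d · d · d + b · c · d · d + g(a + b) + g(g(a + b))

Derivation:
Left:  (c · (a · (d · b))) · d + g(g(b + a)) + g(b + a) + d · (d · d) · c · b
  Un-nest:  a · b · c · d · d + g(g(a + b)) + g(a + b) + b · c · d · d · d
  Sort:  a · b · c · d · d + b · c · d · d · d + g(a + b) + g(g(a + b))
Right:  (d · d) · d · a · (b · c) + g(g(b + a)) + g(a + b) + (b · (d · d)) · c
  Merge nested applications:  a · b · c · d · d · d + g(g(a + b)) + g(a + b) + b · c · d · d
  Order the arguments:  a · b · c · d · d · d + b · c · d · d + g(a + b) + g(g(a + b))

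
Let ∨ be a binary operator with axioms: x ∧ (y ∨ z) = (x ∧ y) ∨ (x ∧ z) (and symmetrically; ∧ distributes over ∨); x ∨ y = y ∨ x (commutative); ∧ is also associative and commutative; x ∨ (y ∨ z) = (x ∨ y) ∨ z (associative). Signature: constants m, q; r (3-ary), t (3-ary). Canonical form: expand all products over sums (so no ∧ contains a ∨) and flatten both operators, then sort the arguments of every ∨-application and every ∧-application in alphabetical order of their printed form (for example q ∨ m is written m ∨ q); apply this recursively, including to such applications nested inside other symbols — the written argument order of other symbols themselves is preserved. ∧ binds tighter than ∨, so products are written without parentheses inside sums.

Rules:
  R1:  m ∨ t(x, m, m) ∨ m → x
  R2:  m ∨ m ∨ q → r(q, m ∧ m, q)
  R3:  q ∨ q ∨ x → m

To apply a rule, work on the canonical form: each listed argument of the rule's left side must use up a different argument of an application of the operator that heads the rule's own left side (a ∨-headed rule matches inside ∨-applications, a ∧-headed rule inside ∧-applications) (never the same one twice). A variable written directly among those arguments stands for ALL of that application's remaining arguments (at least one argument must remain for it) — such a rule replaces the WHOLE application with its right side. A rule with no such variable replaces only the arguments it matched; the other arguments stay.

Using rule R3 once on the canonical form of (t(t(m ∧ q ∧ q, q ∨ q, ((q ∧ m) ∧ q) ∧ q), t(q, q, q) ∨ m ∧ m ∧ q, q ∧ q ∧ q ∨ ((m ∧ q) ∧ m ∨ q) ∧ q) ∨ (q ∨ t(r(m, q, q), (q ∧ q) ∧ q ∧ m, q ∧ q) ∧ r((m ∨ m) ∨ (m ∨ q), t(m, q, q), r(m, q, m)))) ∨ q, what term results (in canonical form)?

Canonical form:  q ∨ q ∨ r(m ∨ m ∨ m ∨ q, t(m, q, q), r(m, q, m)) ∧ t(r(m, q, q), m ∧ q ∧ q ∧ q, q ∧ q) ∨ t(t(m ∧ q ∧ q, q ∨ q, m ∧ q ∧ q ∧ q), m ∧ m ∧ q ∨ t(q, q, q), m ∧ m ∧ q ∧ q ∨ q ∧ q ∨ q ∧ q ∧ q)
Apply R3:  consuming q, q;  x := r(m ∨ m ∨ m ∨ q, t(m, q, q), r(m, q, m)) ∧ t(r(m, q, q), m ∧ q ∧ q ∧ q, q ∧ q) ∨ t(t(m ∧ q ∧ q, q ∨ q, m ∧ q ∧ q ∧ q), m ∧ m ∧ q ∨ t(q, q, q), m ∧ m ∧ q ∧ q ∨ q ∧ q ∨ q ∧ q ∧ q)
The variable takes the whole remainder — replace the entire application.
Giving:  m

Answer: m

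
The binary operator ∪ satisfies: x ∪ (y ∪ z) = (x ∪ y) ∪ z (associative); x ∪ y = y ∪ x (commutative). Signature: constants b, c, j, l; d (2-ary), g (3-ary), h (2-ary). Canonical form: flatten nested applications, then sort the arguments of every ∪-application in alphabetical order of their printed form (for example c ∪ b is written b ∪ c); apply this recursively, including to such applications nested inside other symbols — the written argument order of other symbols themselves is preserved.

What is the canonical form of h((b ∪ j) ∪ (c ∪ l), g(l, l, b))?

Answer: h(b ∪ c ∪ j ∪ l, g(l, l, b))

Derivation:
Descend into:  (b ∪ j) ∪ (c ∪ l)
Un-nest:  b ∪ j ∪ c ∪ l
Order the arguments:  b ∪ c ∪ j ∪ l
Rebuild:  h(b ∪ c ∪ j ∪ l, g(l, l, b))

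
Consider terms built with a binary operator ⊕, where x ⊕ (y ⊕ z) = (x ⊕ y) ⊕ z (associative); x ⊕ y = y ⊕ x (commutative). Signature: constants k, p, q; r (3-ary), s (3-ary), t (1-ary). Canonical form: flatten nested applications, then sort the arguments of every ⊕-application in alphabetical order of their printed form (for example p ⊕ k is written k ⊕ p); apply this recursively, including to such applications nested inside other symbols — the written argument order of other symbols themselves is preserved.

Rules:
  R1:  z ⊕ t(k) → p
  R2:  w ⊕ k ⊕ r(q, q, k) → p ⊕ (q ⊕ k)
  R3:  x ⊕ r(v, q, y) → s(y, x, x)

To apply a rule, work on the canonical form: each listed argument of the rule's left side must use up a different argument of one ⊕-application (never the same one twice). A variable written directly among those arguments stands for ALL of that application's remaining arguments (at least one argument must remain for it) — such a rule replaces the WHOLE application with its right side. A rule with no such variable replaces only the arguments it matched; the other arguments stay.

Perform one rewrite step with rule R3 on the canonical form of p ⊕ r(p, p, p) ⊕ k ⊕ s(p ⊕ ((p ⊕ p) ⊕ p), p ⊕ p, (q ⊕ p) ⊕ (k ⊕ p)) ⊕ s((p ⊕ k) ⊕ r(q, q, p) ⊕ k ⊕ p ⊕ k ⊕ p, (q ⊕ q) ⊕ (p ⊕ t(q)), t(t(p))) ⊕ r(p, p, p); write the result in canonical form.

Answer: k ⊕ p ⊕ r(p, p, p) ⊕ r(p, p, p) ⊕ s(p ⊕ p ⊕ p ⊕ p, p ⊕ p, k ⊕ p ⊕ p ⊕ q) ⊕ s(s(p, k ⊕ k ⊕ k ⊕ p ⊕ p ⊕ p, k ⊕ k ⊕ k ⊕ p ⊕ p ⊕ p), p ⊕ q ⊕ q ⊕ t(q), t(t(p)))

Derivation:
Canonical form:  k ⊕ p ⊕ r(p, p, p) ⊕ r(p, p, p) ⊕ s(k ⊕ k ⊕ k ⊕ p ⊕ p ⊕ p ⊕ r(q, q, p), p ⊕ q ⊕ q ⊕ t(q), t(t(p))) ⊕ s(p ⊕ p ⊕ p ⊕ p, p ⊕ p, k ⊕ p ⊕ p ⊕ q)
Match R3:  consume r(q, q, p);  v := q, x := k ⊕ k ⊕ k ⊕ p ⊕ p ⊕ p, y := p
Every leftover argument binds to the variable; the entire application is replaced.
Giving:  k ⊕ p ⊕ r(p, p, p) ⊕ r(p, p, p) ⊕ s(p ⊕ p ⊕ p ⊕ p, p ⊕ p, k ⊕ p ⊕ p ⊕ q) ⊕ s(s(p, k ⊕ k ⊕ k ⊕ p ⊕ p ⊕ p, k ⊕ k ⊕ k ⊕ p ⊕ p ⊕ p), p ⊕ q ⊕ q ⊕ t(q), t(t(p)))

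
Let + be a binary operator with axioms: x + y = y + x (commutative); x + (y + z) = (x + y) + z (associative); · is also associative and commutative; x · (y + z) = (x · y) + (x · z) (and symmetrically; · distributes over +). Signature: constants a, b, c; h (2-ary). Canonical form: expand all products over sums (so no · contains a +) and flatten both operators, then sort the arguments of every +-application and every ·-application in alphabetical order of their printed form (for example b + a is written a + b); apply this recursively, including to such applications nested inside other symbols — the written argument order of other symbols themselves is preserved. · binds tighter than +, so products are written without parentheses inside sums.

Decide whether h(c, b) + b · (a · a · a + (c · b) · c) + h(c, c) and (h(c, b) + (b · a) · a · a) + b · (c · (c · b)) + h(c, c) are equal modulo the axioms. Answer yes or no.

Left:  h(c, b) + b · (a · a · a + (c · b) · c) + h(c, c)
  Expand:  h(c, b) + a · a · a · b + b · b · c · c + h(c, c)
  Sort arguments:  a · a · a · b + b · b · c · c + h(c, b) + h(c, c)
Right:  (h(c, b) + (b · a) · a · a) + b · (c · (c · b)) + h(c, c)
  Flatten:  h(c, b) + a · a · a · b + b · b · c · c + h(c, c)
  Order the arguments:  a · a · a · b + b · b · c · c + h(c, b) + h(c, c)

Answer: yes — both canonical forms are a · a · a · b + b · b · c · c + h(c, b) + h(c, c)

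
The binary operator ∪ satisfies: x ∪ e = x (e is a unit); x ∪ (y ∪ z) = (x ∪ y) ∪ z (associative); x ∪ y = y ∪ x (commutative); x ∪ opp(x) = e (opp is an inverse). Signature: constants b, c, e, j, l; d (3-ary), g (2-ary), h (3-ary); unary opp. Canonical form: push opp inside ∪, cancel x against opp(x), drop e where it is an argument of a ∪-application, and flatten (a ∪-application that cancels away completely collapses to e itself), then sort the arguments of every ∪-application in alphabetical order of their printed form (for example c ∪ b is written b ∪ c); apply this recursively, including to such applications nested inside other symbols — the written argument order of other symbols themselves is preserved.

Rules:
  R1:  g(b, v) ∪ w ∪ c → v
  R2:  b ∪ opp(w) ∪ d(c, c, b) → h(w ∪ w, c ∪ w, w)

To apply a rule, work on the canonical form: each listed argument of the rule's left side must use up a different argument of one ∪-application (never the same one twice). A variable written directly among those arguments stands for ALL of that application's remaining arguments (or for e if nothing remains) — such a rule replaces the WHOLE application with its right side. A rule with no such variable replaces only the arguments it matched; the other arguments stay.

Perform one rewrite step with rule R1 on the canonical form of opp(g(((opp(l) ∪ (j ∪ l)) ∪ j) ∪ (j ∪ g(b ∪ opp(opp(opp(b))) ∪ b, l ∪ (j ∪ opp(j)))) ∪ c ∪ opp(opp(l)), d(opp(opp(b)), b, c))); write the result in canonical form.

Answer: opp(g(l, d(b, b, c)))

Derivation:
Canonical form:  opp(g(c ∪ g(b, l) ∪ j ∪ j ∪ j ∪ l, d(b, b, c)))
Apply R1:  consuming c, g(b, l);  v := l, w := j ∪ j ∪ j ∪ l
The variable takes the whole remainder — replace the entire application.
Giving:  opp(g(l, d(b, b, c)))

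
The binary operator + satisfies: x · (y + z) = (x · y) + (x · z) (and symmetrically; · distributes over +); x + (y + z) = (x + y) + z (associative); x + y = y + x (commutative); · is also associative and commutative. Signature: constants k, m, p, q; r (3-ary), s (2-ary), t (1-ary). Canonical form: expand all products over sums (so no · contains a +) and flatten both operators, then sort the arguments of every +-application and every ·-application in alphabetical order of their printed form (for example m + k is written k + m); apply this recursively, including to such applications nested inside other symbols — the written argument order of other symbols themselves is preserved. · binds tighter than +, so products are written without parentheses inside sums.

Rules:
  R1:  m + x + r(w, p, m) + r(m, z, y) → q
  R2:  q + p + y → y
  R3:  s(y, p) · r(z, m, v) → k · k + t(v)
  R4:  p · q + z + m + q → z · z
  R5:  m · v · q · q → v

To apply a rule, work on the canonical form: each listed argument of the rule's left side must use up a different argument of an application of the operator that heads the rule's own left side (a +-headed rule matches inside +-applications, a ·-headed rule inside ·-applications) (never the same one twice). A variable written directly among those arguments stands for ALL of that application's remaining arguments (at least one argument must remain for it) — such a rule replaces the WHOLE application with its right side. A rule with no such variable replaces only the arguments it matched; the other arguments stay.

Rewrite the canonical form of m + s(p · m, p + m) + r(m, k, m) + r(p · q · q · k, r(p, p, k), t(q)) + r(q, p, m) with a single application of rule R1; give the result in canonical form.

Answer: q

Derivation:
Canonical form:  m + r(k · p · q · q, r(p, p, k), t(q)) + r(m, k, m) + r(q, p, m) + s(m · p, m + p)
Apply R1:  consuming m, r(m, k, m), r(q, p, m);  w := q, x := r(k · p · q · q, r(p, p, k), t(q)) + s(m · p, m + p), y := m, z := k
The extension variable absorbs all remaining arguments, so the whole application is rewritten.
Giving:  q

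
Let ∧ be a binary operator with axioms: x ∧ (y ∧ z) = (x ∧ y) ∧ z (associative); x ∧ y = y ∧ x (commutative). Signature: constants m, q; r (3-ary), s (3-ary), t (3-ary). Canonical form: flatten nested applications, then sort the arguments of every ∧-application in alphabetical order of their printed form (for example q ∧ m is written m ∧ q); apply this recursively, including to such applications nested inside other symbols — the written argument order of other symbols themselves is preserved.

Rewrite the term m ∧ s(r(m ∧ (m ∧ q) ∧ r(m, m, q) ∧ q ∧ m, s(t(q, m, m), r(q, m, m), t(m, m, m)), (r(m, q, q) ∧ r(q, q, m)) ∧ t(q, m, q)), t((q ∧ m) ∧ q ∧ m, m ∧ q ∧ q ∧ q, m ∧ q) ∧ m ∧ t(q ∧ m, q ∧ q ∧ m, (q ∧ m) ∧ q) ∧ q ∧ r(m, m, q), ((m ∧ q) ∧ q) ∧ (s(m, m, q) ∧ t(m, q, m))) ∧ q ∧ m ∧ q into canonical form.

Answer: m ∧ m ∧ q ∧ q ∧ s(r(m ∧ m ∧ m ∧ q ∧ q ∧ r(m, m, q), s(t(q, m, m), r(q, m, m), t(m, m, m)), r(m, q, q) ∧ r(q, q, m) ∧ t(q, m, q)), m ∧ q ∧ r(m, m, q) ∧ t(m ∧ m ∧ q ∧ q, m ∧ q ∧ q ∧ q, m ∧ q) ∧ t(m ∧ q, m ∧ q ∧ q, m ∧ q ∧ q), m ∧ q ∧ q ∧ s(m, m, q) ∧ t(m, q, m))

Derivation:
Inside:  s(r(m ∧ (m ∧ q) ∧ r(m, m, q) ∧ q ∧ m, s(t(q, m, m), r(q, m, m), t(m, m, m)), (r(m, q, q) ∧ r(q, q, m)) ∧ t(q, m, q)), t((q ∧ m) ∧ q ∧ m, m ∧ q ∧ q ∧ q, m ∧ q) ∧ m ∧ t(q ∧ m, q ∧ q ∧ m, (q ∧ m) ∧ q) ∧ q ∧ r(m, m, q), ((m ∧ q) ∧ q) ∧ (s(m, m, q) ∧ t(m, q, m)))  →  s(r(m ∧ m ∧ m ∧ q ∧ q ∧ r(m, m, q), s(t(q, m, m), r(q, m, m), t(m, m, m)), r(m, q, q) ∧ r(q, q, m) ∧ t(q, m, q)), m ∧ q ∧ r(m, m, q) ∧ t(m ∧ m ∧ q ∧ q, m ∧ q ∧ q ∧ q, m ∧ q) ∧ t(m ∧ q, m ∧ q ∧ q, m ∧ q ∧ q), m ∧ q ∧ q ∧ s(m, m, q) ∧ t(m, q, m))
Order the arguments:  m ∧ m ∧ q ∧ q ∧ s(r(m ∧ m ∧ m ∧ q ∧ q ∧ r(m, m, q), s(t(q, m, m), r(q, m, m), t(m, m, m)), r(m, q, q) ∧ r(q, q, m) ∧ t(q, m, q)), m ∧ q ∧ r(m, m, q) ∧ t(m ∧ m ∧ q ∧ q, m ∧ q ∧ q ∧ q, m ∧ q) ∧ t(m ∧ q, m ∧ q ∧ q, m ∧ q ∧ q), m ∧ q ∧ q ∧ s(m, m, q) ∧ t(m, q, m))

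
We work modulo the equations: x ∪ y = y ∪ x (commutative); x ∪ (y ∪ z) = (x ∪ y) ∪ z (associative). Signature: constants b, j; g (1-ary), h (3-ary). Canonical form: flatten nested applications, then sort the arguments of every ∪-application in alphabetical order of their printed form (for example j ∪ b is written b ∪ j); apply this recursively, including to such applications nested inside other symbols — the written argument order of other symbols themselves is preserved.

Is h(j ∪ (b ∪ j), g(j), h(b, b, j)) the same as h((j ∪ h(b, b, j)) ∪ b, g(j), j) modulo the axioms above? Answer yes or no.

Answer: no — h(b ∪ j ∪ j, g(j), h(b, b, j)) vs h(b ∪ h(b, b, j) ∪ j, g(j), j)

Derivation:
Left:  h(j ∪ (b ∪ j), g(j), h(b, b, j))
  Work inside:  j ∪ (b ∪ j)
  Merge nested applications:  j ∪ b ∪ j
  Sort:  b ∪ j ∪ j
  Put back:  h(b ∪ j ∪ j, g(j), h(b, b, j))
Right:  h((j ∪ h(b, b, j)) ∪ b, g(j), j)
  Work inside:  (j ∪ h(b, b, j)) ∪ b
  Merge nested applications:  j ∪ h(b, b, j) ∪ b
  Order the arguments:  b ∪ h(b, b, j) ∪ j
  Reassemble:  h(b ∪ h(b, b, j) ∪ j, g(j), j)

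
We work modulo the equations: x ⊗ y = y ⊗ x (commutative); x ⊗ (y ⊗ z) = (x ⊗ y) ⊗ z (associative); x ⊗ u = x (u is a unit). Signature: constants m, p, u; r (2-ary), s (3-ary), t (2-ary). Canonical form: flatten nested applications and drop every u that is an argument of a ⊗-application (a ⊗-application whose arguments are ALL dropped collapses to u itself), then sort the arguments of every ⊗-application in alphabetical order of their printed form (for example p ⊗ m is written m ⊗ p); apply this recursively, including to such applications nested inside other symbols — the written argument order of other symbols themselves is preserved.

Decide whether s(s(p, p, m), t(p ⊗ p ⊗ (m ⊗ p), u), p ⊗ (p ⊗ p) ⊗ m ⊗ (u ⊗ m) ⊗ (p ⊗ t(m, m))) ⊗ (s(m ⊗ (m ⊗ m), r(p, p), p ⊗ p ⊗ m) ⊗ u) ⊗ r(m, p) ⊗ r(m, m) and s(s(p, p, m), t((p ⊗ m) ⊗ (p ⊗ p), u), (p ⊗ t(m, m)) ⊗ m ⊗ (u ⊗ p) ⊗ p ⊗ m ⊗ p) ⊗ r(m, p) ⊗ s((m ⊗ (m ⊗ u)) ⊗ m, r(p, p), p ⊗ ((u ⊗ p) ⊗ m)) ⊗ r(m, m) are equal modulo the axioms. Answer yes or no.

Answer: yes — both canonical forms are r(m, m) ⊗ r(m, p) ⊗ s(m ⊗ m ⊗ m, r(p, p), m ⊗ p ⊗ p) ⊗ s(s(p, p, m), t(m ⊗ p ⊗ p ⊗ p, u), m ⊗ m ⊗ p ⊗ p ⊗ p ⊗ p ⊗ t(m, m))

Derivation:
Left:  s(s(p, p, m), t(p ⊗ p ⊗ (m ⊗ p), u), p ⊗ (p ⊗ p) ⊗ m ⊗ (u ⊗ m) ⊗ (p ⊗ t(m, m))) ⊗ (s(m ⊗ (m ⊗ m), r(p, p), p ⊗ p ⊗ m) ⊗ u) ⊗ r(m, p) ⊗ r(m, m)
  Un-nest:  s(s(p, p, m), t(p ⊗ p ⊗ (m ⊗ p), u), p ⊗ (p ⊗ p) ⊗ m ⊗ (u ⊗ m) ⊗ (p ⊗ t(m, m))) ⊗ s(m ⊗ (m ⊗ m), r(p, p), p ⊗ p ⊗ m) ⊗ u ⊗ r(m, p) ⊗ r(m, m)
  Canonicalize subterm:  s(s(p, p, m), t(p ⊗ p ⊗ (m ⊗ p), u), p ⊗ (p ⊗ p) ⊗ m ⊗ (u ⊗ m) ⊗ (p ⊗ t(m, m)))  →  s(s(p, p, m), t(m ⊗ p ⊗ p ⊗ p, u), m ⊗ m ⊗ p ⊗ p ⊗ p ⊗ p ⊗ t(m, m))
  Inside:  s(m ⊗ (m ⊗ m), r(p, p), p ⊗ p ⊗ m)  →  s(m ⊗ m ⊗ m, r(p, p), m ⊗ p ⊗ p)
  Unit:  drop u
  Sort:  r(m, m) ⊗ r(m, p) ⊗ s(m ⊗ m ⊗ m, r(p, p), m ⊗ p ⊗ p) ⊗ s(s(p, p, m), t(m ⊗ p ⊗ p ⊗ p, u), m ⊗ m ⊗ p ⊗ p ⊗ p ⊗ p ⊗ t(m, m))
Right:  s(s(p, p, m), t((p ⊗ m) ⊗ (p ⊗ p), u), (p ⊗ t(m, m)) ⊗ m ⊗ (u ⊗ p) ⊗ p ⊗ m ⊗ p) ⊗ r(m, p) ⊗ s((m ⊗ (m ⊗ u)) ⊗ m, r(p, p), p ⊗ ((u ⊗ p) ⊗ m)) ⊗ r(m, m)
  Canonicalize subterm:  s(s(p, p, m), t((p ⊗ m) ⊗ (p ⊗ p), u), (p ⊗ t(m, m)) ⊗ m ⊗ (u ⊗ p) ⊗ p ⊗ m ⊗ p)  →  s(s(p, p, m), t(m ⊗ p ⊗ p ⊗ p, u), m ⊗ m ⊗ p ⊗ p ⊗ p ⊗ p ⊗ t(m, m))
  Inside:  s((m ⊗ (m ⊗ u)) ⊗ m, r(p, p), p ⊗ ((u ⊗ p) ⊗ m))  →  s(m ⊗ m ⊗ m, r(p, p), m ⊗ p ⊗ p)
  Order the arguments:  r(m, m) ⊗ r(m, p) ⊗ s(m ⊗ m ⊗ m, r(p, p), m ⊗ p ⊗ p) ⊗ s(s(p, p, m), t(m ⊗ p ⊗ p ⊗ p, u), m ⊗ m ⊗ p ⊗ p ⊗ p ⊗ p ⊗ t(m, m))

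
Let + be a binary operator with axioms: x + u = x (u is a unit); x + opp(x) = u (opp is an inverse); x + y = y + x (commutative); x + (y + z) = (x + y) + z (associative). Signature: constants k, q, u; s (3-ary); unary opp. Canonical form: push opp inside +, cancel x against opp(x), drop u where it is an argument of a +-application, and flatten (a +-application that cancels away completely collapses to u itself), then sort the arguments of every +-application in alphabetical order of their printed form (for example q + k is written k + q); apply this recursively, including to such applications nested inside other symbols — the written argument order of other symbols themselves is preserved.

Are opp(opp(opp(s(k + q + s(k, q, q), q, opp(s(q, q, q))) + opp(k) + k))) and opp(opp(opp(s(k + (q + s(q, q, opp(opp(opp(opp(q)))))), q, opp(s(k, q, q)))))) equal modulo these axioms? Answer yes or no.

Answer: no — opp(s(k + q + s(k, q, q), q, opp(s(q, q, q)))) vs opp(s(k + q + s(q, q, q), q, opp(s(k, q, q))))

Derivation:
Left:  opp(opp(opp(s(k + q + s(k, q, q), q, opp(s(q, q, q))) + opp(k) + k)))
  Push opp inside:  distribute opp over + and collapse double opp
  Cancel inverse pairs:  k cancels
  Collect:  opp(s(k + q + s(k, q, q), q, opp(s(q, q, q))))
Right:  opp(opp(opp(s(k + (q + s(q, q, opp(opp(opp(opp(q)))))), q, opp(s(k, q, q))))))
  Push opp inside:  distribute opp over + and collapse double opp
  Collect:  opp(s(k + q + s(q, q, q), q, opp(s(k, q, q))))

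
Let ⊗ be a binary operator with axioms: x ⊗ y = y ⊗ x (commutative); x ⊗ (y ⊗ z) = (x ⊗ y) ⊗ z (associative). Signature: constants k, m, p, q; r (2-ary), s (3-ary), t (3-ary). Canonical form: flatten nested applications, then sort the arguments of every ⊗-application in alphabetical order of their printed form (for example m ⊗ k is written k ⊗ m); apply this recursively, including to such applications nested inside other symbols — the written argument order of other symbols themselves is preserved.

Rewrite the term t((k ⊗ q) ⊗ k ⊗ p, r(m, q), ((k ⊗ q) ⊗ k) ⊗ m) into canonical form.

Work inside:  ((k ⊗ q) ⊗ k) ⊗ m
Flatten:  k ⊗ q ⊗ k ⊗ m
Sort arguments:  k ⊗ k ⊗ m ⊗ q
Rebuild:  t(k ⊗ k ⊗ p ⊗ q, r(m, q), k ⊗ k ⊗ m ⊗ q)

Answer: t(k ⊗ k ⊗ p ⊗ q, r(m, q), k ⊗ k ⊗ m ⊗ q)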